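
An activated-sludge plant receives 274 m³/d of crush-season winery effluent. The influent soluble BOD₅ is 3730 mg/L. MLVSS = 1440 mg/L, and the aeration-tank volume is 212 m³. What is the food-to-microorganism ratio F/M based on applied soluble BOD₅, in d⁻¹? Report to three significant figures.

Food-to-microorganism ratio F/M = Q S₀ / (V X) = 274 × 3730 / (212.0 × 1440) = 3.348 d⁻¹.

F/M ≈ 3.35 d⁻¹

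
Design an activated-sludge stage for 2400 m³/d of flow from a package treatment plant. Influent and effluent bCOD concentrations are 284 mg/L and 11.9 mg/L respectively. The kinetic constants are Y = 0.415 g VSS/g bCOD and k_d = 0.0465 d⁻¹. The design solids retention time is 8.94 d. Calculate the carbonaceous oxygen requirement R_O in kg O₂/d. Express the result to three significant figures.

R_O ≈ 381 kg O₂/d

Observed yield with endogenous decay: Y_obs = Y / (1 + k_d·θ_c) = 0.415 / (1 + 0.0465 × 8.94) = 0.415 / 1.416 = 0.2931 g VSS/g bCOD.
Substrate removed = Q·(S₀ − S) = 2400 m³/d × (284 − 11.9) g/m³ = 6.53×10^5 g/d = 653.0 kg/d.
P_X = Y_obs·Q·(S₀ − S) = 0.2931 × 653.0 = 191.4 kg VSS/d.
R_O = Q·ΔS − 1.42 P_X = 653.0 − 271.8 = 381.2 kg O₂/d.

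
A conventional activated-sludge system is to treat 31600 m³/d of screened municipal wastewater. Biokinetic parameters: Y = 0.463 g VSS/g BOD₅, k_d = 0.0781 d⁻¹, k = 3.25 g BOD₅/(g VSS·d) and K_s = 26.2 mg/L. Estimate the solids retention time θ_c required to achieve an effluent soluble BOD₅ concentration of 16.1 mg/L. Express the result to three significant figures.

From 1/θ_c = Y·k·S/(K_s + S) − k_d: Y·k·S/(K_s+S) = 0.463 × 3.25 × 16.1 / (26.2 + 16.1) = 0.5727 d⁻¹.
1/θ_c = 0.5727 − 0.0781 = 0.4946 d⁻¹, so θ_c = 2.022 d.

θ_c ≈ 2.02 d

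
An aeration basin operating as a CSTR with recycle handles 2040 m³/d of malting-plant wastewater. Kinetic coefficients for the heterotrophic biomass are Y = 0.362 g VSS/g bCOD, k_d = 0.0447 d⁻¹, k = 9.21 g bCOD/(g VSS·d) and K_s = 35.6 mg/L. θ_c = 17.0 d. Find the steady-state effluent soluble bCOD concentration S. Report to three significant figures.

For a completely mixed reactor with recycle the Lawrence–McCarty relation gives S = K_s·(1 + k_d·θ_c) / [θ_c·(Y·k − k_d) − 1] = 35.6 × (1 + 0.0447 × 17.0) / [17.0 × (0.362 × 9.21 − 0.0447) − 1] = 62.65 / 54.92 = 1.141 mg/L.

S ≈ 1.14 mg/L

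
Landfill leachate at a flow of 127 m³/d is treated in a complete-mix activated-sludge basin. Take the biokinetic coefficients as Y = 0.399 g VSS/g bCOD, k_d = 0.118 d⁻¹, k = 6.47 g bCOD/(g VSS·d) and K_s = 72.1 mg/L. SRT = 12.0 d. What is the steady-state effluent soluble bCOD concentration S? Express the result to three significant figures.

From the Monod/SRT balance for a CMAS, S = K_s·(1+k_d θ_c)/[θ_c·(Y k − k_d) − 1] = 72.1 × (1 + 0.118 × 12.0) / [12.0 × (0.399 × 6.47 − 0.118) − 1] = 174.2 / 28.56 = 6.099 mg/L.

S ≈ 6.10 mg/L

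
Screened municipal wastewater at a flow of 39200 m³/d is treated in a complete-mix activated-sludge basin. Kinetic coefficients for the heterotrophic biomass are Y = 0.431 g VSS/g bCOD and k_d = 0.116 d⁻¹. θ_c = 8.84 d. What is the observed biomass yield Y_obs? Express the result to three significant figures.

Y_obs ≈ 0.213 g VSS/g bCOD

Y_obs = Y / (1 + k_d θ_c) = 0.431 / (1 + 0.116 × 8.84) = 0.431 / 2.025 = 0.2128.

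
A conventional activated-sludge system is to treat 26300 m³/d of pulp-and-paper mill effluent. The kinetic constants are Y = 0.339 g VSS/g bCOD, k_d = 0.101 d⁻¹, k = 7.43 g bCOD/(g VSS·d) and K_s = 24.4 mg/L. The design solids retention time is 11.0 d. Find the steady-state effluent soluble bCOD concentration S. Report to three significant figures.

Effluent substrate depends only on kinetics and SRT: S = K_s(1 + k_d θ_c) / [θ_c(Yk − k_d) − 1] = 24.4 × (1 + 0.101 × 11.0) / [11.0 × (0.339 × 7.43 − 0.101) − 1] = 51.51 / 25.60 = 2.012 mg/L.

S ≈ 2.01 mg/L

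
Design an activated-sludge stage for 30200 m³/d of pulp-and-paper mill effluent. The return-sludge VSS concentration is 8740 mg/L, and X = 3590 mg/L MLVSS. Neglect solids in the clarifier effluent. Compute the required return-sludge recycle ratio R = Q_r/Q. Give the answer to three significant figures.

Solids balance on the clarifier gives (1+R)X = R·X_r, so R = X/(X_r − X) = 3590 / (8740 − 3590) = 0.6971.

R ≈ 0.697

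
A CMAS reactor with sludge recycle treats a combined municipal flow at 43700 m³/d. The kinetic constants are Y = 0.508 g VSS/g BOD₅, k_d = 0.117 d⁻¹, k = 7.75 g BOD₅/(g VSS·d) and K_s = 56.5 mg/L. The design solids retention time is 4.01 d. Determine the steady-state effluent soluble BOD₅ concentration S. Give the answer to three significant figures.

S ≈ 5.80 mg/L

From the Monod/SRT balance for a CMAS, S = K_s·(1+k_d θ_c)/[θ_c·(Y k − k_d) − 1] = 56.5 × (1 + 0.117 × 4.01) / [4.01 × (0.508 × 7.75 − 0.117) − 1] = 83.01 / 14.32 = 5.797 mg/L.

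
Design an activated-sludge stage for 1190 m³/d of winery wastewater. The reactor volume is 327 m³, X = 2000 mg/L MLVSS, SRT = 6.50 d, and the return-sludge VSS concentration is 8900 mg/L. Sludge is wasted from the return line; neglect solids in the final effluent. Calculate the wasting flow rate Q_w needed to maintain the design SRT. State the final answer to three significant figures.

Q_w ≈ 11.3 m³/d

Wasting from the return line (neglecting effluent solids): Q_w = V·X / (θ_c·X_r) = 327.0 × 2000 / (6.50 × 8900) = 11.31 m³/d.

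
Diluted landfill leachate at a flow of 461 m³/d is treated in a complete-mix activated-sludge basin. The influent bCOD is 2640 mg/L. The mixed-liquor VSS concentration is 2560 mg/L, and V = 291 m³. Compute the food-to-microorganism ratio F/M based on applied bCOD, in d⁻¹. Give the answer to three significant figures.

F/M ≈ 1.63 d⁻¹

F/M = applied load / biomass = Q·S₀/(V·X) = 461 × 2640 / (291.0 × 2560) = 1.634 d⁻¹.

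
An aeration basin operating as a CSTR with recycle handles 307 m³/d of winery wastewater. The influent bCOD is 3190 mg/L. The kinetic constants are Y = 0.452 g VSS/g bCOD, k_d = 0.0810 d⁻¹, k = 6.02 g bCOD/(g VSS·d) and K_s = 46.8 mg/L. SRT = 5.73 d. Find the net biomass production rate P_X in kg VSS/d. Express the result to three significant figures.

For a completely mixed reactor with recycle the Lawrence–McCarty relation gives S = K_s·(1 + k_d·θ_c) / [θ_c·(Y·k − k_d) − 1] = 46.8 × (1 + 0.0810 × 5.73) / [5.73 × (0.452 × 6.02 − 0.0810) − 1] = 68.52 / 14.13 = 4.850 mg/L.
Observed yield with endogenous decay: Y_obs = Y / (1 + k_d·θ_c) = 0.452 / (1 + 0.0810 × 5.73) = 0.452 / 1.464 = 0.3087 g VSS/g bCOD.
Substrate removed = Q·(S₀ − S) = 307 m³/d × (3190 − 4.85) g/m³ = 9.78×10^5 g/d = 977.8 kg/d.
Net biomass production P_X = Y_obs × Q·(S₀ − S) = 0.3087 × 977.8 = 301.9 kg VSS/d.

P_X ≈ 302 kg VSS/d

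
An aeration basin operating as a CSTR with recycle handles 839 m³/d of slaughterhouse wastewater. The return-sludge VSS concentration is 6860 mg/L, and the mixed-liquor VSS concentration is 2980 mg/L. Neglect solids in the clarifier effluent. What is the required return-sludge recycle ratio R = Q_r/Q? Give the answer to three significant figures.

R ≈ 0.768

Mass balance around the secondary clarifier (neglecting effluent solids): R = X / (X_r − X) = 2980 / (6860 − 2980) = 0.7680.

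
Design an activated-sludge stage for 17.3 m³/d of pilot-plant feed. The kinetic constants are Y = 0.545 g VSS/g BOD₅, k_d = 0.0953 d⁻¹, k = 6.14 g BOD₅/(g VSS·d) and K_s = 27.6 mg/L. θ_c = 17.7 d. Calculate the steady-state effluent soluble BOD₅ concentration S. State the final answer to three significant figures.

From the Monod/SRT balance for a CMAS, S = K_s·(1+k_d θ_c)/[θ_c·(Y k − k_d) − 1] = 27.6 × (1 + 0.0953 × 17.7) / [17.7 × (0.545 × 6.14 − 0.0953) − 1] = 74.16 / 56.54 = 1.312 mg/L.

S ≈ 1.31 mg/L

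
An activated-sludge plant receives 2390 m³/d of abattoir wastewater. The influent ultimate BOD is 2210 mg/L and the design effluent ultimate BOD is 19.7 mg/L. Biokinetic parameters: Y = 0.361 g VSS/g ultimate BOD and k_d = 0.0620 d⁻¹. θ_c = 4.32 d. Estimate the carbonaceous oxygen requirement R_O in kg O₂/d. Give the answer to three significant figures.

Y_obs = Y / (1 + k_d θ_c) = 0.361 / (1 + 0.0620 × 4.32) = 0.361 / 1.268 = 0.2847.
Q·(S₀ − S) = 2390 × (2210 − 19.7) × 10⁻³ = 5235 kg/d removed.
Biomass synthesised: P_X = Y_obs × 5235 = 1491 kg VSS/d.
R_O = Q·ΔS − 1.42 P_X = 5235 − 2117 = 3118 kg O₂/d.

R_O ≈ 3120 kg O₂/d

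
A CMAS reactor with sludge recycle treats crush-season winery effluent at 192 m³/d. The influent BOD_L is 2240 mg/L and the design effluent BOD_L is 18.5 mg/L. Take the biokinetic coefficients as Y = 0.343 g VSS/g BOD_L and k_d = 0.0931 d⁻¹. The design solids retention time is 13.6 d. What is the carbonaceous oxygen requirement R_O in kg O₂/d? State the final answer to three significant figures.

Correct the yield for decay: Y_obs = Y/(1 + k_d θ_c) = 0.343 / (1 + 0.0931 × 13.6) = 0.343 / 2.266 = 0.1514.
ΔS = 2240 − 18.5 = 2222 mg/L, so the substrate removal rate is 192 × 2222/1000 = 426.5 kg BOD_L/d.
P_X = Y_obs·Q·(S₀ − S) = 0.1514 × 426.5 = 64.56 kg VSS/d.
Carbonaceous O₂ demand = substrate oxidised − cell-mass equivalent = 426.5 − 1.42 × 64.56 = 334.9 kg O₂/d.

R_O ≈ 335 kg O₂/d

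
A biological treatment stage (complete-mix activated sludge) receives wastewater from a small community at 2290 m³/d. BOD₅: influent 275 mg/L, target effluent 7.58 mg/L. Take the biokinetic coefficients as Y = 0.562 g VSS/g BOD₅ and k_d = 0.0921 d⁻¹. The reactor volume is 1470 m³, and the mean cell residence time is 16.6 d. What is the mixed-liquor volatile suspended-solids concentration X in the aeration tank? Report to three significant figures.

X ≈ 1540 mg/L

Solving the biomass balance for X: X = Y Q (S₀−S) θ_c / [V (1+k_d θ_c)] = 0.562 × 2290 × (275 − 7.58) × 16.6 / [1470 × (1 + 0.0921 × 16.6)] = 1537 mg/L.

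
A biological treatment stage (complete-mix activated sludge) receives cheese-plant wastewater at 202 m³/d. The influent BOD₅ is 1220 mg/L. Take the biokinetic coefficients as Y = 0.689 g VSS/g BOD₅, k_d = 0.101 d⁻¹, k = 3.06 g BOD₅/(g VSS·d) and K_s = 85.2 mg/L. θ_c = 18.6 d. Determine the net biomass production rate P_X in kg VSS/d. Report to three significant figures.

P_X ≈ 58.7 kg VSS/d

From the Monod/SRT balance for a CMAS, S = K_s·(1+k_d θ_c)/[θ_c·(Y k − k_d) − 1] = 85.2 × (1 + 0.101 × 18.6) / [18.6 × (0.689 × 3.06 − 0.101) − 1] = 245.3 / 36.34 = 6.750 mg/L.
Observed yield with endogenous decay: Y_obs = Y / (1 + k_d·θ_c) = 0.689 / (1 + 0.101 × 18.6) = 0.689 / 2.879 = 0.2394 g VSS/g BOD₅.
Q·(S₀ − S) = 202 × (1220 − 6.75) × 10⁻³ = 245.1 kg/d removed.
Biomass produced: P_X = Y_obs·Q·ΔS = 0.2394 × 245.1 ≈ 58.66 kg VSS/d.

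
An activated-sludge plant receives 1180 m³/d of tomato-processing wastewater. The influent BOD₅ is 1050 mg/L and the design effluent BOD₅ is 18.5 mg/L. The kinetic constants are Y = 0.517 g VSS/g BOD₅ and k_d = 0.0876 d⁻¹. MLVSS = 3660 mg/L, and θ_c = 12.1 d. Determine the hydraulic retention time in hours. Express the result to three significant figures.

τ ≈ 20.5 h

From the SRT design equation V = Y Q (S₀−S) θ_c / [X (1 + k_d θ_c)] = 0.517 × 1180 × (1050 − 18.5) × 12.1 / [3660 × (1 + 0.0876 × 12.1)] = 7.61×10^6 / 7539 = 1010 m³.
τ = V/Q = 1010/1180 = 0.8559 d, or 20.54 h.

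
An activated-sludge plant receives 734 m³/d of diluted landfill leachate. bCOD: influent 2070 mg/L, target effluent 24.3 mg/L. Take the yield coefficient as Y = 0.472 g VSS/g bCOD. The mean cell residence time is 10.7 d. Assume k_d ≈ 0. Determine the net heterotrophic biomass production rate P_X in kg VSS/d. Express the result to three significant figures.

Since k_d ≈ 0, Y_obs = Y = 0.472 g VSS/g bCOD.
Mass of bCOD removed per day: Q(S₀ − S) = 734 × 2046 g/m³ = 1502 kg/d.
So the net sludge growth is P_X = 0.4720 × 1502 = 708.7 kg VSS/d.

P_X ≈ 709 kg VSS/d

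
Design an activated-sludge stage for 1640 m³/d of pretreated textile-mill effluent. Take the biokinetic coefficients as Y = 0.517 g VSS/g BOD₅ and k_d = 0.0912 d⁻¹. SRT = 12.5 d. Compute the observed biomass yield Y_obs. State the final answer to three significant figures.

Observed yield with endogenous decay: Y_obs = Y / (1 + k_d·θ_c) = 0.517 / (1 + 0.0912 × 12.5) = 0.517 / 2.140 = 0.2416 g VSS/g BOD₅.

Y_obs ≈ 0.242 g VSS/g BOD₅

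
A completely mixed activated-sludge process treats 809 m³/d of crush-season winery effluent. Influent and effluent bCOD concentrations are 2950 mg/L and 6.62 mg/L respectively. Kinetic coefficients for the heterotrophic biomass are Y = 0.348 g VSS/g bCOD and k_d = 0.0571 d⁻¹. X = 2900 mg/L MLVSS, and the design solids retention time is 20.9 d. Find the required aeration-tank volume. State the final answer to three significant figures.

Steady-state biomass mass balance: V·X·(1 + k_d·θ_c) = Y·Q·(S₀ − S)·θ_c, so V = 0.348 × 809 × (2950 − 6.62) × 20.9 / [2900 × (1 + 0.0571 × 20.9)] = 1.73×10^7 / 6361 = 2723 m³.

V ≈ 2720 m³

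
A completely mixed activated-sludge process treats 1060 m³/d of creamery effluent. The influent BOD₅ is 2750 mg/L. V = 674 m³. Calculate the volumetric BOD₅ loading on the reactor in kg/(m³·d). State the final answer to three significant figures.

L_v ≈ 4.32 kg BOD₅/(m³·d)

Volumetric loading L_v = Q·S₀ / V = 1060 × 2750 g/m³ / 674.0 m³ = 4325 g/(m³·d) = 4.325 kg BOD₅/(m³·d).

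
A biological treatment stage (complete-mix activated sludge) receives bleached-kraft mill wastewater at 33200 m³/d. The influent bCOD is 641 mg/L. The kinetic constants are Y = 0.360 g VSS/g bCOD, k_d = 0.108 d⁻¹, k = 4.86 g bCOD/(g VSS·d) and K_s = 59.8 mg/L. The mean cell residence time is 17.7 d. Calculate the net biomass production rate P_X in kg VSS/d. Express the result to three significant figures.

P_X ≈ 2610 kg VSS/d

Effluent substrate depends only on kinetics and SRT: S = K_s(1 + k_d θ_c) / [θ_c(Yk − k_d) − 1] = 59.8 × (1 + 0.108 × 17.7) / [17.7 × (0.360 × 4.86 − 0.108) − 1] = 174.1 / 28.06 = 6.206 mg/L.
Correct the yield for decay: Y_obs = Y/(1 + k_d θ_c) = 0.360 / (1 + 0.108 × 17.7) = 0.360 / 2.912 = 0.1236.
ΔS = 641 − 6.21 = 634.8 mg/L, so the substrate removal rate is 33200 × 634.8/1000 = 21075 kg bCOD/d.
So the net sludge growth is P_X = 0.1236 × 21075 = 2606 kg VSS/d.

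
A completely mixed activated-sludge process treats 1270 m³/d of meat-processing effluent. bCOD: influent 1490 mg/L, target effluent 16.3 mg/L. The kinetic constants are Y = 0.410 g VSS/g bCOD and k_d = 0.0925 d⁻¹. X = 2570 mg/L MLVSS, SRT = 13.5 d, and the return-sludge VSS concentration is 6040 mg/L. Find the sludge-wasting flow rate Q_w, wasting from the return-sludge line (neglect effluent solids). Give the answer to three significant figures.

Q_w ≈ 56.5 m³/d

Rearranging the biomass balance for a CMAS with decay, V = Y·Q·ΔS·θ_c / [X·(1+k_d θ_c)] = 0.410 × 1270 × (1490 − 16.3) × 13.5 / [2570 × (1 + 0.0925 × 13.5)] = 1.04×10^7 / 5779 = 1792 m³.
Wasting from the return line (neglecting effluent solids): Q_w = V·X / (θ_c·X_r) = 1792 × 2570 / (13.5 × 6040) = 56.50 m³/d.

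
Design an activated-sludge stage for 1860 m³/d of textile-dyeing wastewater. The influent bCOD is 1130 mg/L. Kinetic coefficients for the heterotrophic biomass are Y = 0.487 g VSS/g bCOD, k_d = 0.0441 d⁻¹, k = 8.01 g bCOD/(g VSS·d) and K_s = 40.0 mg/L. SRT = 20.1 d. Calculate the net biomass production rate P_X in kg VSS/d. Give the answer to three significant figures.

From the Monod/SRT balance for a CMAS, S = K_s·(1+k_d θ_c)/[θ_c·(Y k − k_d) − 1] = 40.0 × (1 + 0.0441 × 20.1) / [20.1 × (0.487 × 8.01 − 0.0441) − 1] = 75.46 / 76.52 = 0.9861 mg/L.
Y_obs = Y / (1 + k_d θ_c) = 0.487 / (1 + 0.0441 × 20.1) = 0.487 / 1.886 = 0.2582.
Q·(S₀ − S) = 1860 × (1130 − 0.986) × 10⁻³ = 2100 kg/d removed.
P_X = Y_obs · Q(S₀ − S) = 0.2582 × 2100 = 542.1 kg VSS/d.

P_X ≈ 542 kg VSS/d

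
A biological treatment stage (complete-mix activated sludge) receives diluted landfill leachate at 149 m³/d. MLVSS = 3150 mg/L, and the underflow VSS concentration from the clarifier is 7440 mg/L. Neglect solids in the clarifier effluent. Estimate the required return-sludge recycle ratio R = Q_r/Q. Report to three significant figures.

R = Q_r/Q = X/(X_r − X) = 3150 / (7440 − 3150) = 0.7343.

R ≈ 0.734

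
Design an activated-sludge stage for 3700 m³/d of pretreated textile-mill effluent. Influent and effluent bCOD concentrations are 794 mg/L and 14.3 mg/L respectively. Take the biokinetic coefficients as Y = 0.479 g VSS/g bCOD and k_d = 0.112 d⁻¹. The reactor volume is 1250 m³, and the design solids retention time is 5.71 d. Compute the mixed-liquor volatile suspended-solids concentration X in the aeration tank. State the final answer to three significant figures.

X ≈ 3850 mg/L

Solving the biomass balance for X: X = Y Q (S₀−S) θ_c / [V (1+k_d θ_c)] = 0.479 × 3700 × (794 − 14.3) × 5.71 / [1250 × (1 + 0.112 × 5.71)] = 3850 mg/L.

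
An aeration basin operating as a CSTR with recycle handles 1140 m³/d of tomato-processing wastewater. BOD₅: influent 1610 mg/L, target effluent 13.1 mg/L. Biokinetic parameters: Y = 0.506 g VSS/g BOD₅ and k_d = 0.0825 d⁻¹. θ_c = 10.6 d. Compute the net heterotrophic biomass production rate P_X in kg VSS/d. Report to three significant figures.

P_X ≈ 491 kg VSS/d

Y_obs = Y / (1 + k_d θ_c) = 0.506 / (1 + 0.0825 × 10.6) = 0.506 / 1.875 = 0.2699.
Substrate removed = Q·(S₀ − S) = 1140 m³/d × (1610 − 13.1) g/m³ = 1.82×10^6 g/d = 1820 kg/d.
P_X = Y_obs · Q(S₀ − S) = 0.2699 × 1820 = 491.4 kg VSS/d.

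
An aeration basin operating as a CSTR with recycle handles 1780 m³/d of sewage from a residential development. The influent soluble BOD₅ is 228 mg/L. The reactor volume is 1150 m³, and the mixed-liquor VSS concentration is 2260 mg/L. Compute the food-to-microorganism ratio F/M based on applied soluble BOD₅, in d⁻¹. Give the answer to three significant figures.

Food-to-microorganism ratio F/M = Q S₀ / (V X) = 1780 × 228 / (1150 × 2260) = 0.1562 d⁻¹.

F/M ≈ 0.156 d⁻¹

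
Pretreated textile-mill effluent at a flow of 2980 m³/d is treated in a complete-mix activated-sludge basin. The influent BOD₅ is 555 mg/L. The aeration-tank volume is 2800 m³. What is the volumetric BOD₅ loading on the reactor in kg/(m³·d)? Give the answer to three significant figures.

L_v ≈ 0.591 kg BOD₅/(m³·d)

L_v = Q S₀ / V = 2980 × 555 × 10⁻³ / 2800 = 0.5907 kg/(m³·d).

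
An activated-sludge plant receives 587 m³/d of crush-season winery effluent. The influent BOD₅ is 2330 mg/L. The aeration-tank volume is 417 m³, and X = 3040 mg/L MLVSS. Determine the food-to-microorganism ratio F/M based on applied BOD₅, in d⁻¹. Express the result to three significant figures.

Food-to-microorganism ratio F/M = Q S₀ / (V X) = 587 × 2330 / (417.0 × 3040) = 1.079 d⁻¹.

F/M ≈ 1.08 d⁻¹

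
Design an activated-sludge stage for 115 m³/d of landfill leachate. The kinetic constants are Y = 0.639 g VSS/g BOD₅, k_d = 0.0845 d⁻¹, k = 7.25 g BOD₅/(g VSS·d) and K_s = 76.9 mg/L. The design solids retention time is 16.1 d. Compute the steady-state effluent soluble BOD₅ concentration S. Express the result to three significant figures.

S ≈ 2.51 mg/L

From the Monod/SRT balance for a CMAS, S = K_s·(1+k_d θ_c)/[θ_c·(Y k − k_d) − 1] = 76.9 × (1 + 0.0845 × 16.1) / [16.1 × (0.639 × 7.25 − 0.0845) − 1] = 181.5 / 72.23 = 2.513 mg/L.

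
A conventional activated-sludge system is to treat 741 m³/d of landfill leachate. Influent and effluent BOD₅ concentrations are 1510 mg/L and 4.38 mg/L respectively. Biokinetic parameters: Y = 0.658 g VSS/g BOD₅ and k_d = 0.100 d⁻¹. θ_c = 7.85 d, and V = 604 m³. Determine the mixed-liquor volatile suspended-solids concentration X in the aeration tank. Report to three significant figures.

X ≈ 5350 mg/L

Solving the biomass balance for X: X = Y Q (S₀−S) θ_c / [V (1+k_d θ_c)] = 0.658 × 741 × (1510 − 4.38) × 7.85 / [604 × (1 + 0.100 × 7.85)] = 5345 mg/L.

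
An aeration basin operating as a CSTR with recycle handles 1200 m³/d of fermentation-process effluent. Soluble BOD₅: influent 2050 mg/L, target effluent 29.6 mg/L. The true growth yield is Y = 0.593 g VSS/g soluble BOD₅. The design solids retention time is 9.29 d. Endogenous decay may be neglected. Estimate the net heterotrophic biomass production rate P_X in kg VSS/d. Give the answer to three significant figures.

P_X ≈ 1440 kg VSS/d

Since k_d ≈ 0, Y_obs = Y = 0.593 g VSS/g soluble BOD₅.
Q·(S₀ − S) = 1200 × (2050 − 29.6) × 10⁻³ = 2424 kg/d removed.
Net biomass production P_X = Y_obs × Q·(S₀ − S) = 0.5930 × 2424 = 1438 kg VSS/d.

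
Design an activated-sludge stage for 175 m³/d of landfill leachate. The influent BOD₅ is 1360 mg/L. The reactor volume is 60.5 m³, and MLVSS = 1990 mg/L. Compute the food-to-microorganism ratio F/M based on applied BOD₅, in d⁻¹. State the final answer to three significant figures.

Food-to-microorganism ratio F/M = Q S₀ / (V X) = 175 × 1360 / (60.50 × 1990) = 1.977 d⁻¹.

F/M ≈ 1.98 d⁻¹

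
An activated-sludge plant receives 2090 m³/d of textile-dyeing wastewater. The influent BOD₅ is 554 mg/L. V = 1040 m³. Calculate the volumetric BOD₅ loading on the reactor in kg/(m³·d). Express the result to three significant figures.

L_v = Q S₀ / V = 2090 × 554 × 10⁻³ / 1040 = 1.113 kg/(m³·d).

L_v ≈ 1.11 kg BOD₅/(m³·d)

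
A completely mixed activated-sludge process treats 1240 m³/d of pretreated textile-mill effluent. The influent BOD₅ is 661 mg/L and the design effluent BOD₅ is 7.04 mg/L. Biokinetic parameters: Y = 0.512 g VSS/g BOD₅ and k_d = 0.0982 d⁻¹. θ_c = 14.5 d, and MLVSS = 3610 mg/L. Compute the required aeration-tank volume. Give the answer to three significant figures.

Steady-state biomass mass balance: V·X·(1 + k_d·θ_c) = Y·Q·(S₀ − S)·θ_c, so V = 0.512 × 1240 × (661 − 7.04) × 14.5 / [3610 × (1 + 0.0982 × 14.5)] = 6.02×10^6 / 8750 = 688.0 m³.

V ≈ 688 m³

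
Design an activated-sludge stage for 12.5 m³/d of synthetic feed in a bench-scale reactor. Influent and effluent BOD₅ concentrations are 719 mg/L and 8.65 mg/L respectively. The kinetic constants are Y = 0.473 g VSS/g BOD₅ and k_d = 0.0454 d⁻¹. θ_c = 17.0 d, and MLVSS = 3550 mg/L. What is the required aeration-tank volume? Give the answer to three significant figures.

Steady-state biomass mass balance: V·X·(1 + k_d·θ_c) = Y·Q·(S₀ − S)·θ_c, so V = 0.473 × 12.5 × (719 − 8.65) × 17.0 / [3550 × (1 + 0.0454 × 17.0)] = 7.14×10^4 / 6290 = 11.35 m³.

V ≈ 11.4 m³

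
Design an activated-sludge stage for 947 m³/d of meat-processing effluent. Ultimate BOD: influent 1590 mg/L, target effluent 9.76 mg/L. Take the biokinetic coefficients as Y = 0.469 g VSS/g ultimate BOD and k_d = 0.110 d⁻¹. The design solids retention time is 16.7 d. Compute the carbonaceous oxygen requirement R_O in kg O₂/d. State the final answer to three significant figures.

R_O ≈ 1150 kg O₂/d

Correct the yield for decay: Y_obs = Y/(1 + k_d θ_c) = 0.469 / (1 + 0.110 × 16.7) = 0.469 / 2.837 = 0.1653.
ΔS = 1590 − 9.76 = 1580 mg/L, so the substrate removal rate is 947 × 1580/1000 = 1496 kg ultimate BOD/d.
P_X = Y_obs·Q·(S₀ − S) = 0.1653 × 1496 = 247.4 kg VSS/d.
R_O = Q·(S₀ − S) − 1.42·P_X = 1496 − 1.42 × 247.4 = 1145 kg O₂/d.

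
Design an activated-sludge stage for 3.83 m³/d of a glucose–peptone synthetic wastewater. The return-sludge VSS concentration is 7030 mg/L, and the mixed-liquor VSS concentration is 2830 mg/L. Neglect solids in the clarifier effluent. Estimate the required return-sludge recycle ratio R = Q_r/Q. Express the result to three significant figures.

R = Q_r/Q = X/(X_r − X) = 2830 / (7030 − 2830) = 0.6738.

R ≈ 0.674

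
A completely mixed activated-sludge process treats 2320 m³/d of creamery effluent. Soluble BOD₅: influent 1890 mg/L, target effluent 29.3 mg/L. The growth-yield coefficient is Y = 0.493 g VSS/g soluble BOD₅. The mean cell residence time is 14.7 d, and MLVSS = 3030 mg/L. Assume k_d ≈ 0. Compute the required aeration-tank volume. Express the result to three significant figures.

V ≈ 10300 m³

V·X = Y·Q·ΔS·θ_c gives V = 0.493 × 2320 × (1890 − 29.3) × 14.7 / 3030 = 10325 m³.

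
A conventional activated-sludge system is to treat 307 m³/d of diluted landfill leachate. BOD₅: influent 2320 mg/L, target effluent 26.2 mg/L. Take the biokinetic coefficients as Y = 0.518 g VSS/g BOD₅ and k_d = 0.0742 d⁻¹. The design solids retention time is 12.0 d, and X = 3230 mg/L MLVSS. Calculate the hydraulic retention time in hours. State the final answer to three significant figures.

τ ≈ 56.0 h

Rearranging the biomass balance for a CMAS with decay, V = Y·Q·ΔS·θ_c / [X·(1+k_d θ_c)] = 0.518 × 307 × (2320 − 26.2) × 12.0 / [3230 × (1 + 0.0742 × 12.0)] = 4.38×10^6 / 6106 = 716.9 m³.
HRT = V/Q = 716.9 m³ / 307 m³·d⁻¹ = 2.335 d × 24 = 56.04 h.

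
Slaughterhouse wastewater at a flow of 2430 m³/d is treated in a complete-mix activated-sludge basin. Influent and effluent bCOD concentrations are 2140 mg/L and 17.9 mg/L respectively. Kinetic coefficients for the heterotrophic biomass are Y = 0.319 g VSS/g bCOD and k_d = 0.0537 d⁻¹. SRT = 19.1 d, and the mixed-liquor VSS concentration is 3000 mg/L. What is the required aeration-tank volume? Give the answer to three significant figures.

Steady-state biomass mass balance: V·X·(1 + k_d·θ_c) = Y·Q·(S₀ − S)·θ_c, so V = 0.319 × 2430 × (2140 − 17.9) × 19.1 / [3000 × (1 + 0.0537 × 19.1)] = 3.14×10^7 / 6077 = 5170 m³.

V ≈ 5170 m³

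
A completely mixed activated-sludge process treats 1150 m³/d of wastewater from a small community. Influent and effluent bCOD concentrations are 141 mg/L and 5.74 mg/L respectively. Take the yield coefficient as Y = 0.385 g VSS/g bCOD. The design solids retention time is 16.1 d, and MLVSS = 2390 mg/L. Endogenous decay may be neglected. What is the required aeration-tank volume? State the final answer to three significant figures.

Biomass mass balance (decay neglected): V·X = Y·Q·(S₀ − S)·θ_c, so V = 0.385 × 1150 × (141 − 5.74) × 16.1 / 2390 = 403.4 m³.

V ≈ 403 m³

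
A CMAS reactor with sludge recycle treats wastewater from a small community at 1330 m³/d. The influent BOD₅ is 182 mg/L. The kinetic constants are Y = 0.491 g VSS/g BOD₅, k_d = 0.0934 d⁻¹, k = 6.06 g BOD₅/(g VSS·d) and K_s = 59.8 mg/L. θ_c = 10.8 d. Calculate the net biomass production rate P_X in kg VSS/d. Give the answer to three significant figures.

For a completely mixed reactor with recycle the Lawrence–McCarty relation gives S = K_s·(1 + k_d·θ_c) / [θ_c·(Y·k − k_d) − 1] = 59.8 × (1 + 0.0934 × 10.8) / [10.8 × (0.491 × 6.06 − 0.0934) − 1] = 120.1 / 30.13 = 3.987 mg/L.
The observed yield is Y_obs = Y/(1 + k_d·θ_c) = 0.491 / (1 + 0.0934 × 10.8) = 0.491 / 2.009 = 0.2444 g VSS per g BOD₅ removed.
Substrate removed = Q·(S₀ − S) = 1330 m³/d × (182 − 3.99) g/m³ = 2.37×10^5 g/d = 236.8 kg/d.
Biomass produced: P_X = Y_obs·Q·ΔS = 0.2444 × 236.8 ≈ 57.87 kg VSS/d.

P_X ≈ 57.9 kg VSS/d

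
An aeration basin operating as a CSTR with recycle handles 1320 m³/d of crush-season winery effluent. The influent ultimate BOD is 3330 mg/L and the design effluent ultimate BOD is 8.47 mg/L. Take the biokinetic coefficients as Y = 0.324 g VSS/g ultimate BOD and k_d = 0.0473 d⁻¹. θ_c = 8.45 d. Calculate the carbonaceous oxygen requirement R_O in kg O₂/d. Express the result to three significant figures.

R_O ≈ 2940 kg O₂/d

Observed yield with endogenous decay: Y_obs = Y / (1 + k_d·θ_c) = 0.324 / (1 + 0.0473 × 8.45) = 0.324 / 1.400 = 0.2315 g VSS/g ultimate BOD.
ΔS = 3330 − 8.47 = 3322 mg/L, so the substrate removal rate is 1320 × 3322/1000 = 4384 kg ultimate BOD/d.
Biomass synthesised: P_X = Y_obs × 4384 = 1015 kg VSS/d.
Carbonaceous O₂ demand = substrate oxidised − cell-mass equivalent = 4384 − 1.42 × 1015 = 2943 kg O₂/d.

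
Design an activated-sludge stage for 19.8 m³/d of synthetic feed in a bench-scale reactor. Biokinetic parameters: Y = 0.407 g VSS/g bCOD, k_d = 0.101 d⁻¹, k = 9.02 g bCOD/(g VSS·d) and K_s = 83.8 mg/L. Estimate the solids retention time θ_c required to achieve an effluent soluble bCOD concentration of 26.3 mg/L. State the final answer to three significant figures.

θ_c ≈ 1.29 d

At the target effluent, Y k S/(K_s+S) = 0.407×9.02×26.3/110.1 = 0.8769 d⁻¹.
1/θ_c = 0.8769 − 0.101 = 0.7759 d⁻¹, so θ_c = 1.289 d.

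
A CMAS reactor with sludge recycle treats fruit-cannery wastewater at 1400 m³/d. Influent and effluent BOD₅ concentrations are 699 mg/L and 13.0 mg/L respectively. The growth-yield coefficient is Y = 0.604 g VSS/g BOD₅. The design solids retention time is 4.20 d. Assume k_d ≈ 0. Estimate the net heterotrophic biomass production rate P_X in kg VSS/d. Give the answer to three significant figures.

P_X ≈ 580 kg VSS/d

With endogenous decay neglected, the observed yield equals the true yield: Y_obs = Y = 0.604 g VSS/g BOD₅.
ΔS = 699 − 13.0 = 686.0 mg/L, so the substrate removal rate is 1400 × 686.0/1000 = 960.4 kg BOD₅/d.
So the net sludge growth is P_X = 0.6040 × 960.4 = 580.1 kg VSS/d.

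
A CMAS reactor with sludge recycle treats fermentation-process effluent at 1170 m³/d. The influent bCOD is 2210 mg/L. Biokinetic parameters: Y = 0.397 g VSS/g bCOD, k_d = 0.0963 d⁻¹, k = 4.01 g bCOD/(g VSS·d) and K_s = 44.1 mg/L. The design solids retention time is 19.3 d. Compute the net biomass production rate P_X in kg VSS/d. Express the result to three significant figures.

P_X ≈ 358 kg VSS/d

Effluent substrate depends only on kinetics and SRT: S = K_s(1 + k_d θ_c) / [θ_c(Yk − k_d) − 1] = 44.1 × (1 + 0.0963 × 19.3) / [19.3 × (0.397 × 4.01 − 0.0963) − 1] = 126.1 / 27.87 = 4.524 mg/L.
Observed yield with endogenous decay: Y_obs = Y / (1 + k_d·θ_c) = 0.397 / (1 + 0.0963 × 19.3) = 0.397 / 2.859 = 0.1389 g VSS/g bCOD.
Substrate removed = Q·(S₀ − S) = 1170 m³/d × (2210 − 4.52) g/m³ = 2.58×10^6 g/d = 2580 kg/d.
So the net sludge growth is P_X = 0.1389 × 2580 = 358.4 kg VSS/d.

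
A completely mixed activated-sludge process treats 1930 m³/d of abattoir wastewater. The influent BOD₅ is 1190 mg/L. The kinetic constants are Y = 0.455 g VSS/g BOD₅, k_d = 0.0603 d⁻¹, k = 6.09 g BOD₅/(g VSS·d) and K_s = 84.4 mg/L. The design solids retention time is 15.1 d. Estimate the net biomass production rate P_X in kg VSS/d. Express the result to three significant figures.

P_X ≈ 545 kg VSS/d

From the Monod/SRT balance for a CMAS, S = K_s·(1+k_d θ_c)/[θ_c·(Y k − k_d) − 1] = 84.4 × (1 + 0.0603 × 15.1) / [15.1 × (0.455 × 6.09 − 0.0603) − 1] = 161.2 / 39.93 = 4.038 mg/L.
Y_obs = Y / (1 + k_d θ_c) = 0.455 / (1 + 0.0603 × 15.1) = 0.455 / 1.911 = 0.2382.
Q·(S₀ − S) = 1930 × (1190 − 4.04) × 10⁻³ = 2289 kg/d removed.
P_X = Y_obs · Q(S₀ − S) = 0.2382 × 2289 = 545.1 kg VSS/d.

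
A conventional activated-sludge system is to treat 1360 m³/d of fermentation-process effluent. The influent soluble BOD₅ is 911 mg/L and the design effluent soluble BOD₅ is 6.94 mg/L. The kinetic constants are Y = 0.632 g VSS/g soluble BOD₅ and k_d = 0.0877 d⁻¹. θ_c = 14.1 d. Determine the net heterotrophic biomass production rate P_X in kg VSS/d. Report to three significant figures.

Y_obs = Y / (1 + k_d θ_c) = 0.632 / (1 + 0.0877 × 14.1) = 0.632 / 2.237 = 0.2826.
Q·(S₀ − S) = 1360 × (911 − 6.94) × 10⁻³ = 1230 kg/d removed.
Biomass produced: P_X = Y_obs·Q·ΔS = 0.2826 × 1230 ≈ 347.4 kg VSS/d.

P_X ≈ 347 kg VSS/d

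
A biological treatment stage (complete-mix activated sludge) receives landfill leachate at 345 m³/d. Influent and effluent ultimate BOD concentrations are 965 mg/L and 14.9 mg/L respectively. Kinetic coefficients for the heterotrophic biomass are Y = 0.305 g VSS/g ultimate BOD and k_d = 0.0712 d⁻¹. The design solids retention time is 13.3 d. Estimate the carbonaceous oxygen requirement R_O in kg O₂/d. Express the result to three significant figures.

R_O ≈ 255 kg O₂/d

Observed yield with endogenous decay: Y_obs = Y / (1 + k_d·θ_c) = 0.305 / (1 + 0.0712 × 13.3) = 0.305 / 1.947 = 0.1567 g VSS/g ultimate BOD.
Q·(S₀ − S) = 345 × (965 − 14.9) × 10⁻³ = 327.8 kg/d removed.
Biomass synthesised: P_X = Y_obs × 327.8 = 51.35 kg VSS/d.
Carbonaceous O₂ demand = substrate oxidised − cell-mass equivalent = 327.8 − 1.42 × 51.35 = 254.9 kg O₂/d.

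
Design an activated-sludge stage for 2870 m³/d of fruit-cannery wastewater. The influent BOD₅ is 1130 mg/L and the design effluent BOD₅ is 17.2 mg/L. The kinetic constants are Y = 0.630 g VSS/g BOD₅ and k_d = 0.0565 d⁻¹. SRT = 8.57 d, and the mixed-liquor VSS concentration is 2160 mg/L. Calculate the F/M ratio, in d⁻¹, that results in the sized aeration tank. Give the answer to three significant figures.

F/M ≈ 0.279 d⁻¹

From the SRT design equation V = Y Q (S₀−S) θ_c / [X (1 + k_d θ_c)] = 0.630 × 2870 × (1130 − 17.2) × 8.57 / [2160 × (1 + 0.0565 × 8.57)] = 1.72×10^7 / 3206 = 5379 m³.
Food-to-microorganism ratio F/M = Q S₀ / (V X) = 2870 × 1130 / (5379 × 2160) = 0.2791 d⁻¹.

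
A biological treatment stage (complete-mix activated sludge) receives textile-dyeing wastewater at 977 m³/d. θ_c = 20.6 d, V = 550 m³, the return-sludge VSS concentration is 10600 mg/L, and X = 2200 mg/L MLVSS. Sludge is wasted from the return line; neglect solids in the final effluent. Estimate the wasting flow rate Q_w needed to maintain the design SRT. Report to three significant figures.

Q_w ≈ 5.54 m³/d

Wasting from the return line (neglecting effluent solids): Q_w = V·X / (θ_c·X_r) = 550.0 × 2200 / (20.6 × 10600) = 5.541 m³/d.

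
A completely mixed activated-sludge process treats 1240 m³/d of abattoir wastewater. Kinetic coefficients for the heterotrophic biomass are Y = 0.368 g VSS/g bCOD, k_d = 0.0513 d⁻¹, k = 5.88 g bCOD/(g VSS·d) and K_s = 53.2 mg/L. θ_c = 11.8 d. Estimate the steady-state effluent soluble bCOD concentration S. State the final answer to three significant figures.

S ≈ 3.57 mg/L

From the Monod/SRT balance for a CMAS, S = K_s·(1+k_d θ_c)/[θ_c·(Y k − k_d) − 1] = 53.2 × (1 + 0.0513 × 11.8) / [11.8 × (0.368 × 5.88 − 0.0513) − 1] = 85.40 / 23.93 = 3.569 mg/L.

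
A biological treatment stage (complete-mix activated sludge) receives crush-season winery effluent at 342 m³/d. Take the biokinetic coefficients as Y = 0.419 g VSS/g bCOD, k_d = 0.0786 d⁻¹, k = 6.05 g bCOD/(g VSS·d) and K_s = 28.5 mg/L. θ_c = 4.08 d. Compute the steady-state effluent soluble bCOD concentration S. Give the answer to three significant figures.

S ≈ 4.17 mg/L

For a completely mixed reactor with recycle the Lawrence–McCarty relation gives S = K_s·(1 + k_d·θ_c) / [θ_c·(Y·k − k_d) − 1] = 28.5 × (1 + 0.0786 × 4.08) / [4.08 × (0.419 × 6.05 − 0.0786) − 1] = 37.64 / 9.022 = 4.172 mg/L.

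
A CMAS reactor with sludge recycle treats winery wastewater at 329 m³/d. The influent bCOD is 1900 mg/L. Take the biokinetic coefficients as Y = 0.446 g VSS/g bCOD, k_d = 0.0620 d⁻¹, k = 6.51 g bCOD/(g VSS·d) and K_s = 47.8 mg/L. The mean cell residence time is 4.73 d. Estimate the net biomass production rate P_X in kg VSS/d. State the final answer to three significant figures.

For a completely mixed reactor with recycle the Lawrence–McCarty relation gives S = K_s·(1 + k_d·θ_c) / [θ_c·(Y·k − k_d) − 1] = 47.8 × (1 + 0.0620 × 4.73) / [4.73 × (0.446 × 6.51 − 0.0620) − 1] = 61.82 / 12.44 = 4.969 mg/L.
Correct the yield for decay: Y_obs = Y/(1 + k_d θ_c) = 0.446 / (1 + 0.0620 × 4.73) = 0.446 / 1.293 = 0.3449.
Substrate removed = Q·(S₀ − S) = 329 m³/d × (1900 − 4.97) g/m³ = 6.23×10^5 g/d = 623.5 kg/d.
Net biomass production P_X = Y_obs × Q·(S₀ − S) = 0.3449 × 623.5 = 215.0 kg VSS/d.

P_X ≈ 215 kg VSS/d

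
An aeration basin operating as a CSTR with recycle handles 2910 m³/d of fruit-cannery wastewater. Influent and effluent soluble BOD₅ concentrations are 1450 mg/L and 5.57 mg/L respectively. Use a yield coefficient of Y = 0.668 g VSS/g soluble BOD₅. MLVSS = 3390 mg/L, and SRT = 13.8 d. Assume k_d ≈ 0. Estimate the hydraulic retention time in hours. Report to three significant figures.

τ ≈ 94.3 h

V·X = Y·Q·ΔS·θ_c gives V = 0.668 × 2910 × (1450 − 5.57) × 13.8 / 3390 = 11430 m³.
Hydraulic retention time τ = V/Q = 11430 / 2910 = 3.928 d = 94.27 h.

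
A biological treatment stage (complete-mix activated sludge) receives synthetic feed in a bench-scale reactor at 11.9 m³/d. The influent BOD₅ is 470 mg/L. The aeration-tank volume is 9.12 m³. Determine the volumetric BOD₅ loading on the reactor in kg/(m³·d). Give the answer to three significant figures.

Volumetric loading L_v = Q·S₀ / V = 11.9 × 470 g/m³ / 9.120 m³ = 613.3 g/(m³·d) = 0.6133 kg BOD₅/(m³·d).

L_v ≈ 0.613 kg BOD₅/(m³·d)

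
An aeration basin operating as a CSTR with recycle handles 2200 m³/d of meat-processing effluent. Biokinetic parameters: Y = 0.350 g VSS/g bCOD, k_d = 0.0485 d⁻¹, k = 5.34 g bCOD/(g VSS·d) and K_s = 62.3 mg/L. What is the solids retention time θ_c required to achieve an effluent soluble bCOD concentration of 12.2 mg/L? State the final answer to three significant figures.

θ_c ≈ 3.88 d

Specific growth rate at S = 12.2 mg/L: μ = YkS/(K_s+S) = 0.350·5.34·12.2/(62.3+12.2) = 0.3061 d⁻¹.
Then 1/θ_c = μ − k_d = 0.3061 − 0.0485 = 0.2576 d⁻¹, giving θ_c = 3.883 d.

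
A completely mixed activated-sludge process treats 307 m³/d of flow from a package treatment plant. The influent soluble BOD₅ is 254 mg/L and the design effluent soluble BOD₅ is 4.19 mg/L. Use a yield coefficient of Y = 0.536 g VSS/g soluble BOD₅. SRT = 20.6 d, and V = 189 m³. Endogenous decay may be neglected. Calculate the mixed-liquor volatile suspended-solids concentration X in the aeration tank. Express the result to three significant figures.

X ≈ 4480 mg/L

X = Y·Q·ΔS·θ_c / V = 0.536 × 307 × (254 − 4.19) × 20.6 / 189 = 4480 mg/L.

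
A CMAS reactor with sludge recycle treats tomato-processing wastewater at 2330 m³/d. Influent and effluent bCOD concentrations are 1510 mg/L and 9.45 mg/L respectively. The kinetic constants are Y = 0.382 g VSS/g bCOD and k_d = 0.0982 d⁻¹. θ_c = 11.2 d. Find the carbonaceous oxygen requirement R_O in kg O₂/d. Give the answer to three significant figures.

R_O ≈ 2590 kg O₂/d

Observed yield with endogenous decay: Y_obs = Y / (1 + k_d·θ_c) = 0.382 / (1 + 0.0982 × 11.2) = 0.382 / 2.100 = 0.1819 g VSS/g bCOD.
Mass of bCOD removed per day: Q(S₀ − S) = 2330 × 1501 g/m³ = 3496 kg/d.
Net sludge production P_X = 0.1819 × 3496 = 636.0 kg VSS/d.
Carbonaceous O₂ demand = substrate oxidised − cell-mass equivalent = 3496 − 1.42 × 636.0 = 2593 kg O₂/d.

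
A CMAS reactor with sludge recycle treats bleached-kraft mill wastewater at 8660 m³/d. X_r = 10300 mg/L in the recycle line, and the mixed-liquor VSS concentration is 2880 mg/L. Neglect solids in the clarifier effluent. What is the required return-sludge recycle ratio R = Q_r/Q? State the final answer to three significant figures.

R ≈ 0.388

Solids balance on the clarifier gives (1+R)X = R·X_r, so R = X/(X_r − X) = 2880 / (10300 − 2880) = 0.3881.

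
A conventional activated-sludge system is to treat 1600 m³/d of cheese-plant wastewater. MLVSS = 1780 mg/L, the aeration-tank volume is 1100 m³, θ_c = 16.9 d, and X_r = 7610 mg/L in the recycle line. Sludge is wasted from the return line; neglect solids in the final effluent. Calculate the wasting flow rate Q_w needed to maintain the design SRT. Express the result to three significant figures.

Wasting from the return line (neglecting effluent solids): Q_w = V·X / (θ_c·X_r) = 1100 × 1780 / (16.9 × 7610) = 15.22 m³/d.

Q_w ≈ 15.2 m³/d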